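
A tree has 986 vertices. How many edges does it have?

A tree on n vertices always has exactly n - 1 edges.
For n = 986: edges = 986 - 1 = 985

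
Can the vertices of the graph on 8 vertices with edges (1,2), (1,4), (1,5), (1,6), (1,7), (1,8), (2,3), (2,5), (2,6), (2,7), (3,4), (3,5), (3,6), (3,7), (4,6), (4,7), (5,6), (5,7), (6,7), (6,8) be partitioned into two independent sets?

Step 1: Attempt 2-coloring using BFS:
  Start at vertex 1, assign color 0
  Color vertex 2 with color 1 (neighbor of 1)
  Color vertex 4 with color 1 (neighbor of 1)
  Color vertex 5 with color 1 (neighbor of 1)
  Color vertex 6 with color 1 (neighbor of 1)
  Color vertex 7 with color 1 (neighbor of 1)
  Color vertex 8 with color 1 (neighbor of 1)
  Color vertex 3 with color 0 (neighbor of 2)

Step 2: Conflict found! Vertices 2 and 5 are adjacent but have the same color.
This means the graph contains an odd cycle.

The graph is NOT bipartite.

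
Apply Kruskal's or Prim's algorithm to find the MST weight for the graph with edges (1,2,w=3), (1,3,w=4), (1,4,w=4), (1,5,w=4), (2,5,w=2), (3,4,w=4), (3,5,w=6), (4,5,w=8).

Apply Kruskal's algorithm (sort edges by weight, add if no cycle):

Sorted edges by weight:
  (2,5) w=2
  (1,2) w=3
  (1,5) w=4
  (1,4) w=4
  (1,3) w=4
  (3,4) w=4
  (3,5) w=6
  (4,5) w=8

Add edge (2,5) w=2 -- no cycle. Running total: 2
Add edge (1,2) w=3 -- no cycle. Running total: 5
Skip edge (1,5) w=4 -- would create cycle
Add edge (1,4) w=4 -- no cycle. Running total: 9
Add edge (1,3) w=4 -- no cycle. Running total: 13

MST edges: (2,5,w=2), (1,2,w=3), (1,4,w=4), (1,3,w=4)
Total MST weight: 2 + 3 + 4 + 4 = 13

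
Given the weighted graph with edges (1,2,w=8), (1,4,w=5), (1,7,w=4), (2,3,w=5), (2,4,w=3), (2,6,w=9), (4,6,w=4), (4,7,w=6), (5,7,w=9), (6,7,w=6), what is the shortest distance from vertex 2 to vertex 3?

Step 1: Build adjacency list with weights:
  1: 2(w=8), 4(w=5), 7(w=4)
  2: 1(w=8), 3(w=5), 4(w=3), 6(w=9)
  3: 2(w=5)
  4: 1(w=5), 2(w=3), 6(w=4), 7(w=6)
  5: 7(w=9)
  6: 2(w=9), 4(w=4), 7(w=6)
  7: 1(w=4), 4(w=6), 5(w=9), 6(w=6)

Step 2: Apply Dijkstra's algorithm from vertex 2:
  Visit vertex 2 (distance=0)
    Update dist[1] = 8
    Update dist[3] = 5
    Update dist[4] = 3
    Update dist[6] = 9
  Visit vertex 4 (distance=3)
    Update dist[6] = 7
    Update dist[7] = 9
  Visit vertex 3 (distance=5)

Step 3: Shortest path: 2 -> 3
Total weight: 5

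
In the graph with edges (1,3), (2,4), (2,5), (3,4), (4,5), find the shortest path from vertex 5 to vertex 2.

Step 1: Build adjacency list:
  1: 3
  2: 4, 5
  3: 1, 4
  4: 2, 3, 5
  5: 2, 4

Step 2: BFS from vertex 5 to find shortest path to 2:
  vertex 2 reached at distance 1

Step 3: Shortest path: 5 -> 2
Path length: 1 edge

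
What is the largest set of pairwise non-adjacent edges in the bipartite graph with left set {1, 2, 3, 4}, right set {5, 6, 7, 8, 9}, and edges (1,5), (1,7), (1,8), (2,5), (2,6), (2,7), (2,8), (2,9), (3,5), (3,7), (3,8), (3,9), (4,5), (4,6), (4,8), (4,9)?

Step 1: List the neighbors of each left vertex:
  1: 5, 7, 8
  2: 5, 6, 7, 8, 9
  3: 5, 7, 8, 9
  4: 5, 6, 8, 9

Step 2: Greedily match left vertices, then look for augmenting paths:
  Match 1 -- 5
  Match 2 -- 6
  Match 3 -- 7
  Match 4 -- 8
  No augmenting path remains.

Step 3: Verify this is maximum:
  Matching size 4 = min(|L|, |R|) = min(4, 5), which is an upper bound, so this matching is maximum.

Maximum matching: {(1,5), (2,6), (3,7), (4,8)}
Size: 4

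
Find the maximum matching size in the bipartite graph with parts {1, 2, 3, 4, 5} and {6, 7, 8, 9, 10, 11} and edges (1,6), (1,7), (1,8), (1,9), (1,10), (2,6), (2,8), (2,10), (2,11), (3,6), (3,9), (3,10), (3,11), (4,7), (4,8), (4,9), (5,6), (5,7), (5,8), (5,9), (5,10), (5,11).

Step 1: List the neighbors of each left vertex:
  1: 6, 7, 8, 9, 10
  2: 6, 8, 10, 11
  3: 6, 9, 10, 11
  4: 7, 8, 9
  5: 6, 7, 8, 9, 10, 11

Step 2: Greedily match left vertices, then look for augmenting paths:
  Match 1 -- 6
  Match 2 -- 8
  Match 3 -- 9
  Match 4 -- 7
  Match 5 -- 10
  No augmenting path remains.

Step 3: Verify this is maximum:
  Matching size 5 = min(|L|, |R|) = min(5, 6), which is an upper bound, so this matching is maximum.

Maximum matching: {(1,6), (2,8), (3,9), (4,7), (5,10)}
Size: 5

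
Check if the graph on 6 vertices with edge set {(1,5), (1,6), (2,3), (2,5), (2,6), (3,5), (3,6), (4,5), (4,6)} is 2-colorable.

Step 1: Attempt 2-coloring using BFS:
  Start at vertex 1, assign color 0
  Color vertex 5 with color 1 (neighbor of 1)
  Color vertex 6 with color 1 (neighbor of 1)
  Color vertex 2 with color 0 (neighbor of 5)
  Color vertex 3 with color 0 (neighbor of 5)
  Color vertex 4 with color 0 (neighbor of 5)

Step 2: Conflict found! Vertices 2 and 3 are adjacent but have the same color.
This means the graph contains an odd cycle.

The graph is NOT bipartite.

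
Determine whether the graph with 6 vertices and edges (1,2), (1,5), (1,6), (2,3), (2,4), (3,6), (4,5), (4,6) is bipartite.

Step 1: Attempt 2-coloring using BFS:
  Start at vertex 1, assign color 0
  Color vertex 2 with color 1 (neighbor of 1)
  Color vertex 5 with color 1 (neighbor of 1)
  Color vertex 6 with color 1 (neighbor of 1)
  Color vertex 3 with color 0 (neighbor of 2)
  Color vertex 4 with color 0 (neighbor of 2)

Step 2: 2-coloring succeeded. No conflicts found.
  Set A (color 0): {1, 3, 4}
  Set B (color 1): {2, 5, 6}

The graph is bipartite with partition {1, 3, 4}, {2, 5, 6}.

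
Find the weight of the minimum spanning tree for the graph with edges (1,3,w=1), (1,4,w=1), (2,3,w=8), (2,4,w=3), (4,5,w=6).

Apply Kruskal's algorithm (sort edges by weight, add if no cycle):

Sorted edges by weight:
  (1,4) w=1
  (1,3) w=1
  (2,4) w=3
  (4,5) w=6
  (2,3) w=8

Add edge (1,4) w=1 -- no cycle. Running total: 1
Add edge (1,3) w=1 -- no cycle. Running total: 2
Add edge (2,4) w=3 -- no cycle. Running total: 5
Add edge (4,5) w=6 -- no cycle. Running total: 11

MST edges: (1,4,w=1), (1,3,w=1), (2,4,w=3), (4,5,w=6)
Total MST weight: 1 + 1 + 3 + 6 = 11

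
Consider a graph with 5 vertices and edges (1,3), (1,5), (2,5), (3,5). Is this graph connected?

Step 1: Build adjacency list from edges:
  1: 3, 5
  2: 5
  3: 1, 5
  4: (none)
  5: 1, 2, 3

Step 2: Run BFS/DFS from vertex 1:
  Visited: {1, 3, 5, 2}
  Reached 4 of 5 vertices

Step 3: Only 4 of 5 vertices reached. Graph is disconnected.
Connected components: {1, 2, 3, 5}, {4}
Answer: No, the graph is not connected (2 components).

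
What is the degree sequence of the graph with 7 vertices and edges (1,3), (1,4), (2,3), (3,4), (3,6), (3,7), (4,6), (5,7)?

Step 1: Count edges incident to each vertex:
  deg(1) = 2 (neighbors: 3, 4)
  deg(2) = 1 (neighbors: 3)
  deg(3) = 5 (neighbors: 1, 2, 4, 6, 7)
  deg(4) = 3 (neighbors: 1, 3, 6)
  deg(5) = 1 (neighbors: 7)
  deg(6) = 2 (neighbors: 3, 4)
  deg(7) = 2 (neighbors: 3, 5)

Step 2: Sort degrees in non-increasing order:
  Degrees: [2, 1, 5, 3, 1, 2, 2] -> sorted: [5, 3, 2, 2, 2, 1, 1]

Degree sequence: [5, 3, 2, 2, 2, 1, 1]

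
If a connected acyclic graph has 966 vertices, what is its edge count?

A tree on n vertices always has exactly n - 1 edges.
For n = 966: edges = 966 - 1 = 965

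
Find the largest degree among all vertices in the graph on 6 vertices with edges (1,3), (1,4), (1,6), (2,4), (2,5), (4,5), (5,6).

Step 1: Count edges incident to each vertex:
  deg(1) = 3 (neighbors: 3, 4, 6)
  deg(2) = 2 (neighbors: 4, 5)
  deg(3) = 1 (neighbors: 1)
  deg(4) = 3 (neighbors: 1, 2, 5)
  deg(5) = 3 (neighbors: 2, 4, 6)
  deg(6) = 2 (neighbors: 1, 5)

Step 2: Find maximum:
  max(3, 2, 1, 3, 3, 2) = 3 (vertex 1)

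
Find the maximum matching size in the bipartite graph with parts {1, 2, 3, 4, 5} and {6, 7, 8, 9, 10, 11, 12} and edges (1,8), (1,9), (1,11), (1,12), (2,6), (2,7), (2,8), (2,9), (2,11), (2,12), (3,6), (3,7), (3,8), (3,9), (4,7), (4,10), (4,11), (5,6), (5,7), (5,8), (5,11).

Step 1: List the neighbors of each left vertex:
  1: 8, 9, 11, 12
  2: 6, 7, 8, 9, 11, 12
  3: 6, 7, 8, 9
  4: 7, 10, 11
  5: 6, 7, 8, 11

Step 2: Greedily match left vertices, then look for augmenting paths:
  Match 1 -- 8
  Match 2 -- 6
  Match 3 -- 7
  Match 4 -- 10
  Match 5 -- 11
  No augmenting path remains.

Step 3: Verify this is maximum:
  Matching size 5 = min(|L|, |R|) = min(5, 7), which is an upper bound, so this matching is maximum.

Maximum matching: {(1,8), (2,6), (3,7), (4,10), (5,11)}
Size: 5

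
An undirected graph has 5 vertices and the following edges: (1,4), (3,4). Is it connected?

Step 1: Build adjacency list from edges:
  1: 4
  2: (none)
  3: 4
  4: 1, 3
  5: (none)

Step 2: Run BFS/DFS from vertex 1:
  Visited: {1, 4, 3}
  Reached 3 of 5 vertices

Step 3: Only 3 of 5 vertices reached. Graph is disconnected.
Connected components: {1, 3, 4}, {2}, {5}
Answer: No, the graph is not connected (3 components).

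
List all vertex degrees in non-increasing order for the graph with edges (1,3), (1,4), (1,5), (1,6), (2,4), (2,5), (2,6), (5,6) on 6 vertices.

Step 1: Count edges incident to each vertex:
  deg(1) = 4 (neighbors: 3, 4, 5, 6)
  deg(2) = 3 (neighbors: 4, 5, 6)
  deg(3) = 1 (neighbors: 1)
  deg(4) = 2 (neighbors: 1, 2)
  deg(5) = 3 (neighbors: 1, 2, 6)
  deg(6) = 3 (neighbors: 1, 2, 5)

Step 2: Sort degrees in non-increasing order:
  Degrees: [4, 3, 1, 2, 3, 3] -> sorted: [4, 3, 3, 3, 2, 1]

Degree sequence: [4, 3, 3, 3, 2, 1]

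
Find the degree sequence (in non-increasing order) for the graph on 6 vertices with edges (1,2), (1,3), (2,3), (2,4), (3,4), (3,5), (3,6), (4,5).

Step 1: Count edges incident to each vertex:
  deg(1) = 2 (neighbors: 2, 3)
  deg(2) = 3 (neighbors: 1, 3, 4)
  deg(3) = 5 (neighbors: 1, 2, 4, 5, 6)
  deg(4) = 3 (neighbors: 2, 3, 5)
  deg(5) = 2 (neighbors: 3, 4)
  deg(6) = 1 (neighbors: 3)

Step 2: Sort degrees in non-increasing order:
  Degrees: [2, 3, 5, 3, 2, 1] -> sorted: [5, 3, 3, 2, 2, 1]

Degree sequence: [5, 3, 3, 2, 2, 1]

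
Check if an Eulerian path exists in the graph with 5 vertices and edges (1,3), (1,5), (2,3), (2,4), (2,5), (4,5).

Step 1: Find the degree of each vertex:
  deg(1) = 2
  deg(2) = 3
  deg(3) = 2
  deg(4) = 2
  deg(5) = 3

Step 2: Count vertices with odd degree:
  Odd-degree vertices: 2, 5 (2 total)

Step 3: Apply Euler's theorem:
  - Eulerian circuit exists iff graph is connected and all vertices have even degree
  - Eulerian path exists iff graph is connected and has 0 or 2 odd-degree vertices

Graph is connected with exactly 2 odd-degree vertices (2, 5).
Eulerian path exists (starting and ending at the odd-degree vertices), but no Eulerian circuit.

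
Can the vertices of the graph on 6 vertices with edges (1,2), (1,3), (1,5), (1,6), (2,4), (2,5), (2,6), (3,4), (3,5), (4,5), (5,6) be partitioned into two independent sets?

Step 1: Attempt 2-coloring using BFS:
  Start at vertex 1, assign color 0
  Color vertex 2 with color 1 (neighbor of 1)
  Color vertex 3 with color 1 (neighbor of 1)
  Color vertex 5 with color 1 (neighbor of 1)
  Color vertex 6 with color 1 (neighbor of 1)
  Color vertex 4 with color 0 (neighbor of 2)

Step 2: Conflict found! Vertices 2 and 5 are adjacent but have the same color.
This means the graph contains an odd cycle.

The graph is NOT bipartite.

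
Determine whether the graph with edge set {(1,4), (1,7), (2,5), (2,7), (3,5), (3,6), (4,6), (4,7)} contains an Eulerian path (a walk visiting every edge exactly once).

Step 1: Find the degree of each vertex:
  deg(1) = 2
  deg(2) = 2
  deg(3) = 2
  deg(4) = 3
  deg(5) = 2
  deg(6) = 2
  deg(7) = 3

Step 2: Count vertices with odd degree:
  Odd-degree vertices: 4, 7 (2 total)

Step 3: Apply Euler's theorem:
  - Eulerian circuit exists iff graph is connected and all vertices have even degree
  - Eulerian path exists iff graph is connected and has 0 or 2 odd-degree vertices

Graph is connected with exactly 2 odd-degree vertices (4, 7).
Eulerian path exists (starting and ending at the odd-degree vertices), but no Eulerian circuit.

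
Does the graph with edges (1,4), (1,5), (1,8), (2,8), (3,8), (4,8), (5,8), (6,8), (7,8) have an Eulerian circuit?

Step 1: Find the degree of each vertex:
  deg(1) = 3
  deg(2) = 1
  deg(3) = 1
  deg(4) = 2
  deg(5) = 2
  deg(6) = 1
  deg(7) = 1
  deg(8) = 7

Step 2: Count vertices with odd degree:
  Odd-degree vertices: 1, 2, 3, 6, 7, 8 (6 total)

Step 3: Apply Euler's theorem:
  - Eulerian circuit exists iff graph is connected and all vertices have even degree
  - Eulerian path exists iff graph is connected and has 0 or 2 odd-degree vertices

Graph has 6 odd-degree vertices (need 0 or 2).
Neither Eulerian path nor Eulerian circuit exists.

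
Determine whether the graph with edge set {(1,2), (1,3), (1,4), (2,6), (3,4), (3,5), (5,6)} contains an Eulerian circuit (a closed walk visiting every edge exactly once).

Step 1: Find the degree of each vertex:
  deg(1) = 3
  deg(2) = 2
  deg(3) = 3
  deg(4) = 2
  deg(5) = 2
  deg(6) = 2

Step 2: Count vertices with odd degree:
  Odd-degree vertices: 1, 3 (2 total)

Step 3: Apply Euler's theorem:
  - Eulerian circuit exists iff graph is connected and all vertices have even degree
  - Eulerian path exists iff graph is connected and has 0 or 2 odd-degree vertices

Graph is connected with exactly 2 odd-degree vertices (1, 3).
Eulerian path exists (starting and ending at the odd-degree vertices), but no Eulerian circuit.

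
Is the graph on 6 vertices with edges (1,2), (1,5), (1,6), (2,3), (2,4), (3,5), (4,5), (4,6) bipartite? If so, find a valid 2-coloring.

Step 1: Attempt 2-coloring using BFS:
  Start at vertex 1, assign color 0
  Color vertex 2 with color 1 (neighbor of 1)
  Color vertex 5 with color 1 (neighbor of 1)
  Color vertex 6 with color 1 (neighbor of 1)
  Color vertex 3 with color 0 (neighbor of 2)
  Color vertex 4 with color 0 (neighbor of 2)

Step 2: 2-coloring succeeded. No conflicts found.
  Set A (color 0): {1, 3, 4}
  Set B (color 1): {2, 5, 6}

The graph is bipartite with partition {1, 3, 4}, {2, 5, 6}.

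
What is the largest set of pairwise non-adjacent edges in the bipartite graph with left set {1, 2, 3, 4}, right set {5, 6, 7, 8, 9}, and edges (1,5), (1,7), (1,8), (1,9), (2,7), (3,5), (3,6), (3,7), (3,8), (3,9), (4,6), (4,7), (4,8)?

Step 1: List the neighbors of each left vertex:
  1: 5, 7, 8, 9
  2: 7
  3: 5, 6, 7, 8, 9
  4: 6, 7, 8

Step 2: Greedily match left vertices, then look for augmenting paths:
  Match 1 -- 5
  Match 2 -- 7
  Match 3 -- 6
  Match 4 -- 8
  No augmenting path remains.

Step 3: Verify this is maximum:
  Matching size 4 = min(|L|, |R|) = min(4, 5), which is an upper bound, so this matching is maximum.

Maximum matching: {(1,5), (2,7), (3,6), (4,8)}
Size: 4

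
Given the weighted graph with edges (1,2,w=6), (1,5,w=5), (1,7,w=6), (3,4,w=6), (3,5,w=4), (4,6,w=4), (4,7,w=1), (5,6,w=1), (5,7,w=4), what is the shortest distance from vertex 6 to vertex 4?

Step 1: Build adjacency list with weights:
  1: 2(w=6), 5(w=5), 7(w=6)
  2: 1(w=6)
  3: 4(w=6), 5(w=4)
  4: 3(w=6), 6(w=4), 7(w=1)
  5: 1(w=5), 3(w=4), 6(w=1), 7(w=4)
  6: 4(w=4), 5(w=1)
  7: 1(w=6), 4(w=1), 5(w=4)

Step 2: Apply Dijkstra's algorithm from vertex 6:
  Visit vertex 6 (distance=0)
    Update dist[4] = 4
    Update dist[5] = 1
  Visit vertex 5 (distance=1)
    Update dist[1] = 6
    Update dist[3] = 5
    Update dist[7] = 5
  Visit vertex 4 (distance=4)

Step 3: Shortest path: 6 -> 4
Total weight: 4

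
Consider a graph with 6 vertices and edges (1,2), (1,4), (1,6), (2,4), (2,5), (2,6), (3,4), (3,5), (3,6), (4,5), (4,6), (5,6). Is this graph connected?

Step 1: Build adjacency list from edges:
  1: 2, 4, 6
  2: 1, 4, 5, 6
  3: 4, 5, 6
  4: 1, 2, 3, 5, 6
  5: 2, 3, 4, 6
  6: 1, 2, 3, 4, 5

Step 2: Run BFS/DFS from vertex 1:
  Visited: {1, 2, 4, 6, 5, 3}
  Reached 6 of 6 vertices

Step 3: All 6 vertices reached from vertex 1, so the graph is connected.
Answer: Yes, the graph is connected.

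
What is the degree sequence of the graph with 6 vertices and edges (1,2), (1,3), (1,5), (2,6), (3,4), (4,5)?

Step 1: Count edges incident to each vertex:
  deg(1) = 3 (neighbors: 2, 3, 5)
  deg(2) = 2 (neighbors: 1, 6)
  deg(3) = 2 (neighbors: 1, 4)
  deg(4) = 2 (neighbors: 3, 5)
  deg(5) = 2 (neighbors: 1, 4)
  deg(6) = 1 (neighbors: 2)

Step 2: Sort degrees in non-increasing order:
  Degrees: [3, 2, 2, 2, 2, 1] -> sorted: [3, 2, 2, 2, 2, 1]

Degree sequence: [3, 2, 2, 2, 2, 1]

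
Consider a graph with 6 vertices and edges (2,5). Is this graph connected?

Step 1: Build adjacency list from edges:
  1: (none)
  2: 5
  3: (none)
  4: (none)
  5: 2
  6: (none)

Step 2: Run BFS/DFS from vertex 1:
  Visited: {1}
  Reached 1 of 6 vertices

Step 3: Only 1 of 6 vertices reached. Graph is disconnected.
Connected components: {1}, {2, 5}, {3}, {4}, {6}
Answer: No, the graph is not connected (5 components).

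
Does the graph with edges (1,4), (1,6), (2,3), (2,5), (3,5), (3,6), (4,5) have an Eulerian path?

Step 1: Find the degree of each vertex:
  deg(1) = 2
  deg(2) = 2
  deg(3) = 3
  deg(4) = 2
  deg(5) = 3
  deg(6) = 2

Step 2: Count vertices with odd degree:
  Odd-degree vertices: 3, 5 (2 total)

Step 3: Apply Euler's theorem:
  - Eulerian circuit exists iff graph is connected and all vertices have even degree
  - Eulerian path exists iff graph is connected and has 0 or 2 odd-degree vertices

Graph is connected with exactly 2 odd-degree vertices (3, 5).
Eulerian path exists (starting and ending at the odd-degree vertices), but no Eulerian circuit.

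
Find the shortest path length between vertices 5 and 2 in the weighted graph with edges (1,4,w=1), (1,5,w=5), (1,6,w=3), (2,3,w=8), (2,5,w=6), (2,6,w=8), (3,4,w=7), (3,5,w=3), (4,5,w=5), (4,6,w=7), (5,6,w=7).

Step 1: Build adjacency list with weights:
  1: 4(w=1), 5(w=5), 6(w=3)
  2: 3(w=8), 5(w=6), 6(w=8)
  3: 2(w=8), 4(w=7), 5(w=3)
  4: 1(w=1), 3(w=7), 5(w=5), 6(w=7)
  5: 1(w=5), 2(w=6), 3(w=3), 4(w=5), 6(w=7)
  6: 1(w=3), 2(w=8), 4(w=7), 5(w=7)

Step 2: Apply Dijkstra's algorithm from vertex 5:
  Visit vertex 5 (distance=0)
    Update dist[1] = 5
    Update dist[2] = 6
    Update dist[3] = 3
    Update dist[4] = 5
    Update dist[6] = 7
  Visit vertex 3 (distance=3)
  Visit vertex 1 (distance=5)
  Visit vertex 4 (distance=5)
  Visit vertex 2 (distance=6)

Step 3: Shortest path: 5 -> 2
Total weight: 6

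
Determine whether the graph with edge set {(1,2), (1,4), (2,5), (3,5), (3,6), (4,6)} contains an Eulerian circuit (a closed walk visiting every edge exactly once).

Step 1: Find the degree of each vertex:
  deg(1) = 2
  deg(2) = 2
  deg(3) = 2
  deg(4) = 2
  deg(5) = 2
  deg(6) = 2

Step 2: Count vertices with odd degree:
  All vertices have even degree (0 odd-degree vertices)

Step 3: Apply Euler's theorem:
  - Eulerian circuit exists iff graph is connected and all vertices have even degree
  - Eulerian path exists iff graph is connected and has 0 or 2 odd-degree vertices

Graph is connected with 0 odd-degree vertices.
Both Eulerian circuit and Eulerian path exist.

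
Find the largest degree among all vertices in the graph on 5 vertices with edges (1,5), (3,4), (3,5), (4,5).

Step 1: Count edges incident to each vertex:
  deg(1) = 1 (neighbors: 5)
  deg(2) = 0 (neighbors: none)
  deg(3) = 2 (neighbors: 4, 5)
  deg(4) = 2 (neighbors: 3, 5)
  deg(5) = 3 (neighbors: 1, 3, 4)

Step 2: Find maximum:
  max(1, 0, 2, 2, 3) = 3 (vertex 5)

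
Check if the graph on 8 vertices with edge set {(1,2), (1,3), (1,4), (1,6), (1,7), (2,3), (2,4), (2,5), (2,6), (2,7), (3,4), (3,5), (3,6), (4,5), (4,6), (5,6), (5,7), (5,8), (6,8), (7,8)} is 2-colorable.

Step 1: Attempt 2-coloring using BFS:
  Start at vertex 1, assign color 0
  Color vertex 2 with color 1 (neighbor of 1)
  Color vertex 3 with color 1 (neighbor of 1)
  Color vertex 4 with color 1 (neighbor of 1)
  Color vertex 6 with color 1 (neighbor of 1)
  Color vertex 7 with color 1 (neighbor of 1)

Step 2: Conflict found! Vertices 2 and 3 are adjacent but have the same color.
This means the graph contains an odd cycle.

The graph is NOT bipartite.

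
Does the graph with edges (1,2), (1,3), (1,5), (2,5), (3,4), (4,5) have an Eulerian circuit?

Step 1: Find the degree of each vertex:
  deg(1) = 3
  deg(2) = 2
  deg(3) = 2
  deg(4) = 2
  deg(5) = 3

Step 2: Count vertices with odd degree:
  Odd-degree vertices: 1, 5 (2 total)

Step 3: Apply Euler's theorem:
  - Eulerian circuit exists iff graph is connected and all vertices have even degree
  - Eulerian path exists iff graph is connected and has 0 or 2 odd-degree vertices

Graph is connected with exactly 2 odd-degree vertices (1, 5).
Eulerian path exists (starting and ending at the odd-degree vertices), but no Eulerian circuit.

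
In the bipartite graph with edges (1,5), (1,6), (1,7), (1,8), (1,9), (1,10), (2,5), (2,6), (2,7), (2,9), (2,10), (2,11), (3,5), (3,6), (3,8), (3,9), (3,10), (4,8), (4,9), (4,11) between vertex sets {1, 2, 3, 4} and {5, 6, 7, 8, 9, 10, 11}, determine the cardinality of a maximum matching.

Step 1: List the neighbors of each left vertex:
  1: 5, 6, 7, 8, 9, 10
  2: 5, 6, 7, 9, 10, 11
  3: 5, 6, 8, 9, 10
  4: 8, 9, 11

Step 2: Greedily match left vertices, then look for augmenting paths:
  Match 1 -- 5
  Match 2 -- 6
  Match 3 -- 8
  Match 4 -- 9
  No augmenting path remains.

Step 3: Verify this is maximum:
  Matching size 4 = min(|L|, |R|) = min(4, 7), which is an upper bound, so this matching is maximum.

Maximum matching: {(1,5), (2,6), (3,8), (4,9)}
Size: 4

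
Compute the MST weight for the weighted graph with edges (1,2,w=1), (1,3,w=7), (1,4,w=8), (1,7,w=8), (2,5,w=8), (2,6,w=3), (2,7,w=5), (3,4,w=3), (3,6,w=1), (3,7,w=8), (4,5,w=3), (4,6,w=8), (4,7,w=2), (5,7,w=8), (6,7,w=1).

Apply Kruskal's algorithm (sort edges by weight, add if no cycle):

Sorted edges by weight:
  (1,2) w=1
  (3,6) w=1
  (6,7) w=1
  (4,7) w=2
  (2,6) w=3
  (3,4) w=3
  (4,5) w=3
  (2,7) w=5
  (1,3) w=7
  (1,4) w=8
  (1,7) w=8
  (2,5) w=8
  (3,7) w=8
  (4,6) w=8
  (5,7) w=8

Add edge (1,2) w=1 -- no cycle. Running total: 1
Add edge (3,6) w=1 -- no cycle. Running total: 2
Add edge (6,7) w=1 -- no cycle. Running total: 3
Add edge (4,7) w=2 -- no cycle. Running total: 5
Add edge (2,6) w=3 -- no cycle. Running total: 8
Skip edge (3,4) w=3 -- would create cycle
Add edge (4,5) w=3 -- no cycle. Running total: 11

MST edges: (1,2,w=1), (3,6,w=1), (6,7,w=1), (4,7,w=2), (2,6,w=3), (4,5,w=3)
Total MST weight: 1 + 1 + 1 + 2 + 3 + 3 = 11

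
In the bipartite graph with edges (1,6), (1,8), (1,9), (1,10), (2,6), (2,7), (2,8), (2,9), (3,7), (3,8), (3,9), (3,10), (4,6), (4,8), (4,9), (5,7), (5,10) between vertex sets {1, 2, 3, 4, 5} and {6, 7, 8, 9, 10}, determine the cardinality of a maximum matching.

Step 1: List the neighbors of each left vertex:
  1: 6, 8, 9, 10
  2: 6, 7, 8, 9
  3: 7, 8, 9, 10
  4: 6, 8, 9
  5: 7, 10

Step 2: Greedily match left vertices, then look for augmenting paths:
  Match 1 -- 6
  Match 2 -- 7
  Match 3 -- 8
  Match 4 -- 9
  Match 5 -- 10
  No augmenting path remains.

Step 3: Verify this is maximum:
  Matching size 5 = min(|L|, |R|) = min(5, 5), which is an upper bound, so this matching is maximum.

Maximum matching: {(1,6), (2,7), (3,8), (4,9), (5,10)}
Size: 5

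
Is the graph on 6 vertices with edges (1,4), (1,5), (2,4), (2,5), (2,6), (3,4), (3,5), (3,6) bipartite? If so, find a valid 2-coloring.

Step 1: Attempt 2-coloring using BFS:
  Start at vertex 1, assign color 0
  Color vertex 4 with color 1 (neighbor of 1)
  Color vertex 5 with color 1 (neighbor of 1)
  Color vertex 2 with color 0 (neighbor of 4)
  Color vertex 3 with color 0 (neighbor of 4)
  Color vertex 6 with color 1 (neighbor of 2)

Step 2: 2-coloring succeeded. No conflicts found.
  Set A (color 0): {1, 2, 3}
  Set B (color 1): {4, 5, 6}

The graph is bipartite with partition {1, 2, 3}, {4, 5, 6}.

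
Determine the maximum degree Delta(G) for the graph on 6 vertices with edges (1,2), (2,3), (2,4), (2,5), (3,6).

Step 1: Count edges incident to each vertex:
  deg(1) = 1 (neighbors: 2)
  deg(2) = 4 (neighbors: 1, 3, 4, 5)
  deg(3) = 2 (neighbors: 2, 6)
  deg(4) = 1 (neighbors: 2)
  deg(5) = 1 (neighbors: 2)
  deg(6) = 1 (neighbors: 3)

Step 2: Find maximum:
  max(1, 4, 2, 1, 1, 1) = 4 (vertex 2)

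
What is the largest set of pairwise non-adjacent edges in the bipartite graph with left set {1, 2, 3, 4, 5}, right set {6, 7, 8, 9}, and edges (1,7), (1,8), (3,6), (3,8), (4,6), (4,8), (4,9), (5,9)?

Step 1: List the neighbors of each left vertex:
  1: 7, 8
  2: (none)
  3: 6, 8
  4: 6, 8, 9
  5: 9

Step 2: Greedily match left vertices, then look for augmenting paths:
  Match 1 -- 7
  Match 3 -- 6
  Match 4 -- 8
  Match 5 -- 9
  No augmenting path remains.

Step 3: Verify this is maximum:
  Matching size 4 = min(|L|, |R|) = min(5, 4), which is an upper bound, so this matching is maximum.

Maximum matching: {(1,7), (3,6), (4,8), (5,9)}
Size: 4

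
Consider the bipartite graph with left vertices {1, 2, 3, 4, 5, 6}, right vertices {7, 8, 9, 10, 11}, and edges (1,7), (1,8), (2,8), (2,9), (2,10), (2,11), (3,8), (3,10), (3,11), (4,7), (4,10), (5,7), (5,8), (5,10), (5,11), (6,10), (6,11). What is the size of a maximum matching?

Step 1: List the neighbors of each left vertex:
  1: 7, 8
  2: 8, 9, 10, 11
  3: 8, 10, 11
  4: 7, 10
  5: 7, 8, 10, 11
  6: 10, 11

Step 2: Greedily match left vertices, then look for augmenting paths:
  Match 1 -- 8
  Match 2 -- 9
  Match 3 -- 10
  Match 4 -- 7
  Match 5 -- 11
  No augmenting path remains.

Step 3: Verify this is maximum:
  Matching size 5 = min(|L|, |R|) = min(6, 5), which is an upper bound, so this matching is maximum.

Maximum matching: {(1,8), (2,9), (3,10), (4,7), (5,11)}
Size: 5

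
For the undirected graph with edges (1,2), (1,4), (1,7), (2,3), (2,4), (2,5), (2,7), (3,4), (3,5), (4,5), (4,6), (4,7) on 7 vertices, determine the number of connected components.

Step 1: Build adjacency list from edges:
  1: 2, 4, 7
  2: 1, 3, 4, 5, 7
  3: 2, 4, 5
  4: 1, 2, 3, 5, 6, 7
  5: 2, 3, 4
  6: 4
  7: 1, 2, 4

Step 2: Run BFS/DFS from vertex 1:
  Visited: {1, 2, 4, 7, 3, 5, 6}
  Reached 7 of 7 vertices

Step 3: All 7 vertices reached from vertex 1, so the graph is connected.
Number of connected components: 1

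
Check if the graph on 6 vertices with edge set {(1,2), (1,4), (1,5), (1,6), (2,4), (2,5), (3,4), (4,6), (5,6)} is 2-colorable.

Step 1: Attempt 2-coloring using BFS:
  Start at vertex 1, assign color 0
  Color vertex 2 with color 1 (neighbor of 1)
  Color vertex 4 with color 1 (neighbor of 1)
  Color vertex 5 with color 1 (neighbor of 1)
  Color vertex 6 with color 1 (neighbor of 1)

Step 2: Conflict found! Vertices 2 and 4 are adjacent but have the same color.
This means the graph contains an odd cycle.

The graph is NOT bipartite.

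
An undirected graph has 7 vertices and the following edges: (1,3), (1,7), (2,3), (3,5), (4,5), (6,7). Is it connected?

Step 1: Build adjacency list from edges:
  1: 3, 7
  2: 3
  3: 1, 2, 5
  4: 5
  5: 3, 4
  6: 7
  7: 1, 6

Step 2: Run BFS/DFS from vertex 1:
  Visited: {1, 3, 7, 2, 5, 6, 4}
  Reached 7 of 7 vertices

Step 3: All 7 vertices reached from vertex 1, so the graph is connected.
Answer: Yes, the graph is connected.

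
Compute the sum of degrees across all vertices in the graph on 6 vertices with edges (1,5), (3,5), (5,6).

Step 1: Count edges incident to each vertex:
  deg(1) = 1 (neighbors: 5)
  deg(2) = 0 (neighbors: none)
  deg(3) = 1 (neighbors: 5)
  deg(4) = 0 (neighbors: none)
  deg(5) = 3 (neighbors: 1, 3, 6)
  deg(6) = 1 (neighbors: 5)

Step 2: Sum all degrees:
  1 + 0 + 1 + 0 + 3 + 1 = 6

Verification: sum of degrees = 2 * |E| = 2 * 3 = 6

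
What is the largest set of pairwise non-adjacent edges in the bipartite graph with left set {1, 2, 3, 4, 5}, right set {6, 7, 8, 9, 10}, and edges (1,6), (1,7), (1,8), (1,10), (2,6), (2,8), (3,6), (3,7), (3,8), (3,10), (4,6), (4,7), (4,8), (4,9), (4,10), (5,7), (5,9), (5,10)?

Step 1: List the neighbors of each left vertex:
  1: 6, 7, 8, 10
  2: 6, 8
  3: 6, 7, 8, 10
  4: 6, 7, 8, 9, 10
  5: 7, 9, 10

Step 2: Greedily match left vertices, then look for augmenting paths:
  Match 1 -- 6
  Match 2 -- 8
  Match 3 -- 7
  Match 4 -- 9
  Match 5 -- 10
  No augmenting path remains.

Step 3: Verify this is maximum:
  Matching size 5 = min(|L|, |R|) = min(5, 5), which is an upper bound, so this matching is maximum.

Maximum matching: {(1,6), (2,8), (3,7), (4,9), (5,10)}
Size: 5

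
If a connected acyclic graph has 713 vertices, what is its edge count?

A tree on n vertices always has exactly n - 1 edges.
For n = 713: edges = 713 - 1 = 712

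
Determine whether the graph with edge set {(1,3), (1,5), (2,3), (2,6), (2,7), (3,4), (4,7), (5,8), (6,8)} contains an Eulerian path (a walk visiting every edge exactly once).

Step 1: Find the degree of each vertex:
  deg(1) = 2
  deg(2) = 3
  deg(3) = 3
  deg(4) = 2
  deg(5) = 2
  deg(6) = 2
  deg(7) = 2
  deg(8) = 2

Step 2: Count vertices with odd degree:
  Odd-degree vertices: 2, 3 (2 total)

Step 3: Apply Euler's theorem:
  - Eulerian circuit exists iff graph is connected and all vertices have even degree
  - Eulerian path exists iff graph is connected and has 0 or 2 odd-degree vertices

Graph is connected with exactly 2 odd-degree vertices (2, 3).
Eulerian path exists (starting and ending at the odd-degree vertices), but no Eulerian circuit.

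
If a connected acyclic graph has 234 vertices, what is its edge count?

A tree on n vertices always has exactly n - 1 edges.
For n = 234: edges = 234 - 1 = 233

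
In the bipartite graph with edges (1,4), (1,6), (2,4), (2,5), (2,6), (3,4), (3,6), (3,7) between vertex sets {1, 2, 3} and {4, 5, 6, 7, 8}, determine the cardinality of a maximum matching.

Step 1: List the neighbors of each left vertex:
  1: 4, 6
  2: 4, 5, 6
  3: 4, 6, 7

Step 2: Greedily match left vertices, then look for augmenting paths:
  Match 1 -- 4
  Match 2 -- 5
  Match 3 -- 6
  No augmenting path remains.

Step 3: Verify this is maximum:
  Matching size 3 = min(|L|, |R|) = min(3, 5), which is an upper bound, so this matching is maximum.

Maximum matching: {(1,4), (2,5), (3,6)}
Size: 3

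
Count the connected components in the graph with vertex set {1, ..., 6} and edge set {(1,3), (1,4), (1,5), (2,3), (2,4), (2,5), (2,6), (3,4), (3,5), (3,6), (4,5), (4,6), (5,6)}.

Step 1: Build adjacency list from edges:
  1: 3, 4, 5
  2: 3, 4, 5, 6
  3: 1, 2, 4, 5, 6
  4: 1, 2, 3, 5, 6
  5: 1, 2, 3, 4, 6
  6: 2, 3, 4, 5

Step 2: Run BFS/DFS from vertex 1:
  Visited: {1, 3, 4, 5, 2, 6}
  Reached 6 of 6 vertices

Step 3: All 6 vertices reached from vertex 1, so the graph is connected.
Number of connected components: 1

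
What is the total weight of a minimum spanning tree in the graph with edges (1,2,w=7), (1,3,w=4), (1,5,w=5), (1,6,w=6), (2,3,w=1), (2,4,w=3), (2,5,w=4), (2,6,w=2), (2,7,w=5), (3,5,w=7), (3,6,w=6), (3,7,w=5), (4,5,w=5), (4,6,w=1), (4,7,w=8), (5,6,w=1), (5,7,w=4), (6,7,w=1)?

Apply Kruskal's algorithm (sort edges by weight, add if no cycle):

Sorted edges by weight:
  (2,3) w=1
  (4,6) w=1
  (5,6) w=1
  (6,7) w=1
  (2,6) w=2
  (2,4) w=3
  (1,3) w=4
  (2,5) w=4
  (5,7) w=4
  (1,5) w=5
  (2,7) w=5
  (3,7) w=5
  (4,5) w=5
  (1,6) w=6
  (3,6) w=6
  (1,2) w=7
  (3,5) w=7
  (4,7) w=8

Add edge (2,3) w=1 -- no cycle. Running total: 1
Add edge (4,6) w=1 -- no cycle. Running total: 2
Add edge (5,6) w=1 -- no cycle. Running total: 3
Add edge (6,7) w=1 -- no cycle. Running total: 4
Add edge (2,6) w=2 -- no cycle. Running total: 6
Skip edge (2,4) w=3 -- would create cycle
Add edge (1,3) w=4 -- no cycle. Running total: 10

MST edges: (2,3,w=1), (4,6,w=1), (5,6,w=1), (6,7,w=1), (2,6,w=2), (1,3,w=4)
Total MST weight: 1 + 1 + 1 + 1 + 2 + 4 = 10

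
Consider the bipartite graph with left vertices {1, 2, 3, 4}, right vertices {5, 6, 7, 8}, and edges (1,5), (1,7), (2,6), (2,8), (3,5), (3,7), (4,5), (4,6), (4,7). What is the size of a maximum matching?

Step 1: List the neighbors of each left vertex:
  1: 5, 7
  2: 6, 8
  3: 5, 7
  4: 5, 6, 7

Step 2: Greedily match left vertices, then look for augmenting paths:
  Match 1 -- 5
  Match 2 -- 8
  Match 3 -- 7
  Match 4 -- 6
  No augmenting path remains.

Step 3: Verify this is maximum:
  Matching size 4 = min(|L|, |R|) = min(4, 4), which is an upper bound, so this matching is maximum.

Maximum matching: {(1,5), (2,8), (3,7), (4,6)}
Size: 4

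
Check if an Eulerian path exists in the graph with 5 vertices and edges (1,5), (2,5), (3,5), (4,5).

Step 1: Find the degree of each vertex:
  deg(1) = 1
  deg(2) = 1
  deg(3) = 1
  deg(4) = 1
  deg(5) = 4

Step 2: Count vertices with odd degree:
  Odd-degree vertices: 1, 2, 3, 4 (4 total)

Step 3: Apply Euler's theorem:
  - Eulerian circuit exists iff graph is connected and all vertices have even degree
  - Eulerian path exists iff graph is connected and has 0 or 2 odd-degree vertices

Graph has 4 odd-degree vertices (need 0 or 2).
Neither Eulerian path nor Eulerian circuit exists.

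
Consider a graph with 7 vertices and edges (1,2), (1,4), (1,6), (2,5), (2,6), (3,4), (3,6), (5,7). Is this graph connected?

Step 1: Build adjacency list from edges:
  1: 2, 4, 6
  2: 1, 5, 6
  3: 4, 6
  4: 1, 3
  5: 2, 7
  6: 1, 2, 3
  7: 5

Step 2: Run BFS/DFS from vertex 1:
  Visited: {1, 2, 4, 6, 5, 3, 7}
  Reached 7 of 7 vertices

Step 3: All 7 vertices reached from vertex 1, so the graph is connected.
Answer: Yes, the graph is connected.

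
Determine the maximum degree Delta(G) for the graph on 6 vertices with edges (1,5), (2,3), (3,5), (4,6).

Step 1: Count edges incident to each vertex:
  deg(1) = 1 (neighbors: 5)
  deg(2) = 1 (neighbors: 3)
  deg(3) = 2 (neighbors: 2, 5)
  deg(4) = 1 (neighbors: 6)
  deg(5) = 2 (neighbors: 1, 3)
  deg(6) = 1 (neighbors: 4)

Step 2: Find maximum:
  max(1, 1, 2, 1, 2, 1) = 2 (vertex 3)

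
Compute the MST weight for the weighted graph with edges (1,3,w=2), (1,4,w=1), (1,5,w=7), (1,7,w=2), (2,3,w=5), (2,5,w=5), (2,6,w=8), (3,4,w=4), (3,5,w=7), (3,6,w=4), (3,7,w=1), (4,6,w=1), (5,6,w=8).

Apply Kruskal's algorithm (sort edges by weight, add if no cycle):

Sorted edges by weight:
  (1,4) w=1
  (3,7) w=1
  (4,6) w=1
  (1,3) w=2
  (1,7) w=2
  (3,6) w=4
  (3,4) w=4
  (2,3) w=5
  (2,5) w=5
  (1,5) w=7
  (3,5) w=7
  (2,6) w=8
  (5,6) w=8

Add edge (1,4) w=1 -- no cycle. Running total: 1
Add edge (3,7) w=1 -- no cycle. Running total: 2
Add edge (4,6) w=1 -- no cycle. Running total: 3
Add edge (1,3) w=2 -- no cycle. Running total: 5
Skip edge (1,7) w=2 -- would create cycle
Skip edge (3,6) w=4 -- would create cycle
Skip edge (3,4) w=4 -- would create cycle
Add edge (2,3) w=5 -- no cycle. Running total: 10
Add edge (2,5) w=5 -- no cycle. Running total: 15

MST edges: (1,4,w=1), (3,7,w=1), (4,6,w=1), (1,3,w=2), (2,3,w=5), (2,5,w=5)
Total MST weight: 1 + 1 + 1 + 2 + 5 + 5 = 15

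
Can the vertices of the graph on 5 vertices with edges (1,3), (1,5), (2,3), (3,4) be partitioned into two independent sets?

Step 1: Attempt 2-coloring using BFS:
  Start at vertex 1, assign color 0
  Color vertex 3 with color 1 (neighbor of 1)
  Color vertex 5 with color 1 (neighbor of 1)
  Color vertex 2 with color 0 (neighbor of 3)
  Color vertex 4 with color 0 (neighbor of 3)

Step 2: 2-coloring succeeded. No conflicts found.
  Set A (color 0): {1, 2, 4}
  Set B (color 1): {3, 5}

The graph is bipartite with partition {1, 2, 4}, {3, 5}.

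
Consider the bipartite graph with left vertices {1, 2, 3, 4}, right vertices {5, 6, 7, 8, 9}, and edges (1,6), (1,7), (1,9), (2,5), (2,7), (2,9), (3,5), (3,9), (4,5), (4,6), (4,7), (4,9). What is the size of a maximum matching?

Step 1: List the neighbors of each left vertex:
  1: 6, 7, 9
  2: 5, 7, 9
  3: 5, 9
  4: 5, 6, 7, 9

Step 2: Greedily match left vertices, then look for augmenting paths:
  Match 1 -- 6
  Match 2 -- 5
  Match 3 -- 9
  Match 4 -- 7
  No augmenting path remains.

Step 3: Verify this is maximum:
  Matching size 4 = min(|L|, |R|) = min(4, 5), which is an upper bound, so this matching is maximum.

Maximum matching: {(1,6), (2,5), (3,9), (4,7)}
Size: 4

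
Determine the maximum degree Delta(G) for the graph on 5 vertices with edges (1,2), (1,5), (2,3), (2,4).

Step 1: Count edges incident to each vertex:
  deg(1) = 2 (neighbors: 2, 5)
  deg(2) = 3 (neighbors: 1, 3, 4)
  deg(3) = 1 (neighbors: 2)
  deg(4) = 1 (neighbors: 2)
  deg(5) = 1 (neighbors: 1)

Step 2: Find maximum:
  max(2, 3, 1, 1, 1) = 3 (vertex 2)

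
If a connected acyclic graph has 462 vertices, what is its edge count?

A tree on n vertices always has exactly n - 1 edges.
For n = 462: edges = 462 - 1 = 461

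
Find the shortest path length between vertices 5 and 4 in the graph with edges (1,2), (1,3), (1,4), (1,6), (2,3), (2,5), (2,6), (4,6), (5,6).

Step 1: Build adjacency list:
  1: 2, 3, 4, 6
  2: 1, 3, 5, 6
  3: 1, 2
  4: 1, 6
  5: 2, 6
  6: 1, 2, 4, 5

Step 2: BFS from vertex 5 to find shortest path to 4:
  vertex 2 reached at distance 1
  vertex 6 reached at distance 1
  vertex 1 reached at distance 2
  vertex 3 reached at distance 2
  vertex 4 reached at distance 2

Step 3: Shortest path: 5 -> 6 -> 4
Path length: 2 edges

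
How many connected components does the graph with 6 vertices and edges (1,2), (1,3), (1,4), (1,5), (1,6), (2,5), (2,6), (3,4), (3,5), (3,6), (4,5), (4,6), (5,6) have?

Step 1: Build adjacency list from edges:
  1: 2, 3, 4, 5, 6
  2: 1, 5, 6
  3: 1, 4, 5, 6
  4: 1, 3, 5, 6
  5: 1, 2, 3, 4, 6
  6: 1, 2, 3, 4, 5

Step 2: Run BFS/DFS from vertex 1:
  Visited: {1, 2, 3, 4, 5, 6}
  Reached 6 of 6 vertices

Step 3: All 6 vertices reached from vertex 1, so the graph is connected.
Number of connected components: 1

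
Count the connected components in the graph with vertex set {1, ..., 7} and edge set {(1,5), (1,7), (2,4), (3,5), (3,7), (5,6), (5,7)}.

Step 1: Build adjacency list from edges:
  1: 5, 7
  2: 4
  3: 5, 7
  4: 2
  5: 1, 3, 6, 7
  6: 5
  7: 1, 3, 5

Step 2: Run BFS/DFS from vertex 1:
  Visited: {1, 5, 7, 3, 6}
  Reached 5 of 7 vertices

Step 3: Only 5 of 7 vertices reached. Graph is disconnected.
Connected components: {1, 3, 5, 6, 7}, {2, 4}
Number of connected components: 2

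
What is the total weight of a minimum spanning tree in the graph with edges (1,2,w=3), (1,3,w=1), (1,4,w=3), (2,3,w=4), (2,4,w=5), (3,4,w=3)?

Apply Kruskal's algorithm (sort edges by weight, add if no cycle):

Sorted edges by weight:
  (1,3) w=1
  (1,2) w=3
  (1,4) w=3
  (3,4) w=3
  (2,3) w=4
  (2,4) w=5

Add edge (1,3) w=1 -- no cycle. Running total: 1
Add edge (1,2) w=3 -- no cycle. Running total: 4
Add edge (1,4) w=3 -- no cycle. Running total: 7

MST edges: (1,3,w=1), (1,2,w=3), (1,4,w=3)
Total MST weight: 1 + 3 + 3 = 7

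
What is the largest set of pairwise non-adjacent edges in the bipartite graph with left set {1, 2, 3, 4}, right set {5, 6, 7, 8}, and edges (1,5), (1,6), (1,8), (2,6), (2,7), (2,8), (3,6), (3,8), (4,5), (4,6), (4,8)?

Step 1: List the neighbors of each left vertex:
  1: 5, 6, 8
  2: 6, 7, 8
  3: 6, 8
  4: 5, 6, 8

Step 2: Greedily match left vertices, then look for augmenting paths:
  Match 1 -- 5
  Match 2 -- 7
  Match 3 -- 8
  Match 4 -- 6
  No augmenting path remains.

Step 3: Verify this is maximum:
  Matching size 4 = min(|L|, |R|) = min(4, 4), which is an upper bound, so this matching is maximum.

Maximum matching: {(1,5), (2,7), (3,8), (4,6)}
Size: 4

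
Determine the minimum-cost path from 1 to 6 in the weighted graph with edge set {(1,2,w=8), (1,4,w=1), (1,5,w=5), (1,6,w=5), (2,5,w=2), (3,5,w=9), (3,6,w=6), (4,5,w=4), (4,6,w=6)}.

Step 1: Build adjacency list with weights:
  1: 2(w=8), 4(w=1), 5(w=5), 6(w=5)
  2: 1(w=8), 5(w=2)
  3: 5(w=9), 6(w=6)
  4: 1(w=1), 5(w=4), 6(w=6)
  5: 1(w=5), 2(w=2), 3(w=9), 4(w=4)
  6: 1(w=5), 3(w=6), 4(w=6)

Step 2: Apply Dijkstra's algorithm from vertex 1:
  Visit vertex 1 (distance=0)
    Update dist[2] = 8
    Update dist[4] = 1
    Update dist[5] = 5
    Update dist[6] = 5
  Visit vertex 4 (distance=1)
  Visit vertex 5 (distance=5)
    Update dist[2] = 7
    Update dist[3] = 14
  Visit vertex 6 (distance=5)
    Update dist[3] = 11

Step 3: Shortest path: 1 -> 6
Total weight: 5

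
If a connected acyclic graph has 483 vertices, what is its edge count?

A tree on n vertices always has exactly n - 1 edges.
For n = 483: edges = 483 - 1 = 482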